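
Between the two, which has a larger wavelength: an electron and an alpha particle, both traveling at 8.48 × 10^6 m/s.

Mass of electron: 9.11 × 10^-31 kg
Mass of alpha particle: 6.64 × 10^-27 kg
The electron has the longer wavelength.

Using λ = h/(mv), since both particles have the same velocity, the wavelength depends only on mass.

For electron: λ₁ = h/(m₁v) = 8.58 × 10^-11 m
For alpha particle: λ₂ = h/(m₂v) = 1.18 × 10^-14 m

Since λ ∝ 1/m at constant velocity, the lighter particle has the longer wavelength.

The electron has the longer de Broglie wavelength.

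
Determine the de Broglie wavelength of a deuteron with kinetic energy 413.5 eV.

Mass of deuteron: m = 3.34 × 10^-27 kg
9.96 × 10^-13 m

Using λ = h/√(2mKE):

First convert KE to Joules: KE = 413.5 eV = 6.625 × 10^-17 J

λ = h/√(2mKE)
λ = (6.626 × 10^-34 J·s) / √(2 × 3.34 × 10^-27 kg × 6.625 × 10^-17 J)
λ = 9.96 × 10^-13 m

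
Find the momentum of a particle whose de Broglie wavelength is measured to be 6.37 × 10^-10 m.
1.04 × 10^-24 kg·m/s

From the de Broglie relation λ = h/p, we solve for p:

p = h/λ
p = (6.626 × 10^-34 J·s) / (6.37 × 10^-10 m)
p = 1.04 × 10^-24 kg·m/s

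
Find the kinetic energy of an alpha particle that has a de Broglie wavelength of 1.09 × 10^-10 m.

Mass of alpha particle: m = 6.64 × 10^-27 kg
2.78 × 10^-21 J (or 0.0174 eV)

From λ = h/√(2mKE), we solve for KE:

λ² = h²/(2mKE)
KE = h²/(2mλ²)
KE = (6.626 × 10^-34 J·s)² / (2 × 6.64 × 10^-27 kg × (1.09 × 10^-10 m)²)
KE = 2.78 × 10^-21 J
KE = 0.0174 eV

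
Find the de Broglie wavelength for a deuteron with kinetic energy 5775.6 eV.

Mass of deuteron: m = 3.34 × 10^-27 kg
2.67 × 10^-13 m

Using λ = h/√(2mKE):

First convert KE to Joules: KE = 5775.6 eV = 9.254 × 10^-16 J

λ = h/√(2mKE)
λ = (6.626 × 10^-34 J·s) / √(2 × 3.34 × 10^-27 kg × 9.254 × 10^-16 J)
λ = 2.67 × 10^-13 m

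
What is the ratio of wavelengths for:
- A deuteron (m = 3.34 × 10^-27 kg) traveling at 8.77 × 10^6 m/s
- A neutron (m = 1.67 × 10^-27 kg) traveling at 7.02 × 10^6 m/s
λ₁/λ₂ = 0.400

Using λ = h/(mv):

λ₁ = h/(m₁v₁) = 2.26 × 10^-14 m
λ₂ = h/(m₂v₂) = 5.65 × 10^-14 m

Ratio λ₁/λ₂ = (m₂v₂)/(m₁v₁)
         = (1.67 × 10^-27 kg × 7.02 × 10^6 m/s) / (3.34 × 10^-27 kg × 8.77 × 10^6 m/s)
         = 0.400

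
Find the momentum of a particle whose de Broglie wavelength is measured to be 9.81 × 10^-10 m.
6.75 × 10^-25 kg·m/s

From the de Broglie relation λ = h/p, we solve for p:

p = h/λ
p = (6.626 × 10^-34 J·s) / (9.81 × 10^-10 m)
p = 6.75 × 10^-25 kg·m/s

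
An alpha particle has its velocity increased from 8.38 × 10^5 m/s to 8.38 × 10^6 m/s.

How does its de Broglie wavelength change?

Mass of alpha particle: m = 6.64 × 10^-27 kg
The wavelength decreases by a factor of 10.

Using λ = h/(mv):

Initial wavelength: λ₁ = h/(mv₁) = 1.19 × 10^-13 m
Final wavelength: λ₂ = h/(mv₂) = 1.19 × 10^-14 m

Since λ ∝ 1/v, when velocity increases by a factor of 10, the wavelength decreases by a factor of 10.

λ₂/λ₁ = v₁/v₂ = 1/10

The wavelength decreases by a factor of 10.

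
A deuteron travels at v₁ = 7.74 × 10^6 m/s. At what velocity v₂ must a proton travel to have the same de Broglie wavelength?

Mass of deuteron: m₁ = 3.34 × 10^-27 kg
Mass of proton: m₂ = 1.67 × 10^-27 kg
v₂ = 1.55 × 10^7 m/s

For equal de Broglie wavelengths: λ₁ = λ₂

h/(m₁v₁) = h/(m₂v₂)
m₁v₁ = m₂v₂
v₂ = v₁ · (m₁/m₂)

v₂ = 7.74 × 10^6 m/s × (3.34 × 10^-27 kg / 1.67 × 10^-27 kg)
v₂ = 1.55 × 10^7 m/s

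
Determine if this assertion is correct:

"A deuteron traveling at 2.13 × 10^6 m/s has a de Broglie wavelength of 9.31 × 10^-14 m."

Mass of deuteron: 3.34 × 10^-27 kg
True

The claim is correct.

Using λ = h/(mv):
λ = (6.626 × 10^-34 J·s) / (3.34 × 10^-27 kg × 2.13 × 10^6 m/s)
λ = 9.31 × 10^-14 m

This matches the claimed value.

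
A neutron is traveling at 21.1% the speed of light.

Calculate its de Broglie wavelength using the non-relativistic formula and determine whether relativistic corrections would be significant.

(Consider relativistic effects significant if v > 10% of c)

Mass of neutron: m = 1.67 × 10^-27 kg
Yes, relativistic corrections are needed.

Using the non-relativistic de Broglie formula λ = h/(mv):

v = 21.1% × c = 6.326 × 10^7 m/s

λ = h/(mv)
λ = (6.626 × 10^-34 J·s) / (1.67 × 10^-27 kg × 6.326 × 10^7 m/s)
λ = 6.27 × 10^-15 m

Since v = 21.1% of c > 10% of c, relativistic corrections ARE significant and the actual wavelength would differ from this non-relativistic estimate.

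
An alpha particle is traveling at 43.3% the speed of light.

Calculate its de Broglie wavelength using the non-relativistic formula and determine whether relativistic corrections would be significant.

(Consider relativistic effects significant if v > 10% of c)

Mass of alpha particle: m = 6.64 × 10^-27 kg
Yes, relativistic corrections are needed.

Using the non-relativistic de Broglie formula λ = h/(mv):

v = 43.3% × c = 1.298 × 10^8 m/s

λ = h/(mv)
λ = (6.626 × 10^-34 J·s) / (6.64 × 10^-27 kg × 1.298 × 10^8 m/s)
λ = 7.69 × 10^-16 m

Since v = 43.3% of c > 10% of c, relativistic corrections ARE significant and the actual wavelength would differ from this non-relativistic estimate.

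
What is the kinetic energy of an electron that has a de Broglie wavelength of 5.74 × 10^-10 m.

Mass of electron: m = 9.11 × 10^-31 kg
7.31 × 10^-19 J (or 4.56 eV)

From λ = h/√(2mKE), we solve for KE:

λ² = h²/(2mKE)
KE = h²/(2mλ²)
KE = (6.626 × 10^-34 J·s)² / (2 × 9.11 × 10^-31 kg × (5.74 × 10^-10 m)²)
KE = 7.31 × 10^-19 J
KE = 4.56 eV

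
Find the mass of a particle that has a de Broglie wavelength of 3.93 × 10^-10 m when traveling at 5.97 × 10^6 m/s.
2.82 × 10^-31 kg

From the de Broglie relation λ = h/(mv), we solve for m:

m = h/(λv)
m = (6.626 × 10^-34 J·s) / (3.93 × 10^-10 m × 5.97 × 10^6 m/s)
m = 2.82 × 10^-31 kg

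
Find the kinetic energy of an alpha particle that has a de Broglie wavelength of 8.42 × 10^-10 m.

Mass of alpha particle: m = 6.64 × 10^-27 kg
4.66 × 10^-23 J (or 2.91 × 10^-4 eV)

From λ = h/√(2mKE), we solve for KE:

λ² = h²/(2mKE)
KE = h²/(2mλ²)
KE = (6.626 × 10^-34 J·s)² / (2 × 6.64 × 10^-27 kg × (8.42 × 10^-10 m)²)
KE = 4.66 × 10^-23 J
KE = 2.91 × 10^-4 eV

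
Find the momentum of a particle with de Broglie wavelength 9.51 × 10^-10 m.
6.97 × 10^-25 kg·m/s

From the de Broglie relation λ = h/p, we solve for p:

p = h/λ
p = (6.626 × 10^-34 J·s) / (9.51 × 10^-10 m)
p = 6.97 × 10^-25 kg·m/s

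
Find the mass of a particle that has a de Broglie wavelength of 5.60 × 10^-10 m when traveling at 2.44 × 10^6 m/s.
4.85 × 10^-31 kg

From the de Broglie relation λ = h/(mv), we solve for m:

m = h/(λv)
m = (6.626 × 10^-34 J·s) / (5.60 × 10^-10 m × 2.44 × 10^6 m/s)
m = 4.85 × 10^-31 kg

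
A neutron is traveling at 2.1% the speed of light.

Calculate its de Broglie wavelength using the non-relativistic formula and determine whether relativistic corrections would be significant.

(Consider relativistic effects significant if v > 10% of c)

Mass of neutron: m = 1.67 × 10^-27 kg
No, relativistic corrections are not needed.

Using the non-relativistic de Broglie formula λ = h/(mv):

v = 2.1% × c = 6.296 × 10^6 m/s

λ = h/(mv)
λ = (6.626 × 10^-34 J·s) / (1.67 × 10^-27 kg × 6.296 × 10^6 m/s)
λ = 6.30 × 10^-14 m

Since v = 2.1% of c < 10% of c, relativistic corrections are NOT significant and this non-relativistic result is a good approximation.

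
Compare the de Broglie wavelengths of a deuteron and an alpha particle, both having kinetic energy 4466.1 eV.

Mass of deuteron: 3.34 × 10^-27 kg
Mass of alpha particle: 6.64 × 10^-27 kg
The deuteron has the longer wavelength.

Using λ = h/√(2mKE):

For deuteron: λ₁ = h/√(2m₁KE) = 3.03 × 10^-13 m
For alpha particle: λ₂ = h/√(2m₂KE) = 2.15 × 10^-13 m

Since λ ∝ 1/√m at constant kinetic energy, the lighter particle has the longer wavelength.

The deuteron has the longer de Broglie wavelength.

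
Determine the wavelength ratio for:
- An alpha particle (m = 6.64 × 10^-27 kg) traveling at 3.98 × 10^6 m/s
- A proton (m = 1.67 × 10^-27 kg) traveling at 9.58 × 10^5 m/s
λ₁/λ₂ = 0.0605

Using λ = h/(mv):

λ₁ = h/(m₁v₁) = 2.51 × 10^-14 m
λ₂ = h/(m₂v₂) = 4.14 × 10^-13 m

Ratio λ₁/λ₂ = (m₂v₂)/(m₁v₁)
         = (1.67 × 10^-27 kg × 9.58 × 10^5 m/s) / (6.64 × 10^-27 kg × 3.98 × 10^6 m/s)
         = 0.0605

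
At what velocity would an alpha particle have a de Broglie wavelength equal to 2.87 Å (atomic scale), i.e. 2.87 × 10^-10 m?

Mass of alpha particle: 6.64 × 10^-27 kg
3.48 × 10^2 m/s

From λ = h/(mv), solve for v:

v = h/(mλ)
v = (6.626 × 10^-34 J·s) / (6.64 × 10^-27 kg × 2.87 × 10^-10 m)
v = 3.48 × 10^2 m/s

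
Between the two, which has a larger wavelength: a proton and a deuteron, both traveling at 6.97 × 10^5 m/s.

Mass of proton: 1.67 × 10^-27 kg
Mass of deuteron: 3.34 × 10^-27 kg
The proton has the longer wavelength.

Using λ = h/(mv), since both particles have the same velocity, the wavelength depends only on mass.

For proton: λ₁ = h/(m₁v) = 5.69 × 10^-13 m
For deuteron: λ₂ = h/(m₂v) = 2.85 × 10^-13 m

Since λ ∝ 1/m at constant velocity, the lighter particle has the longer wavelength.

The proton has the longer de Broglie wavelength.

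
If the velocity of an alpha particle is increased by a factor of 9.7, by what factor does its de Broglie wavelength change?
The wavelength decreases by a factor of 9.7.

From λ = h/(mv), the wavelength is inversely proportional to velocity:

λ ∝ 1/v

If v → 9.7v, then λ → λ/9.7

When velocity is increased by a factor of 9.7, the wavelength decreases by a factor of 9.7.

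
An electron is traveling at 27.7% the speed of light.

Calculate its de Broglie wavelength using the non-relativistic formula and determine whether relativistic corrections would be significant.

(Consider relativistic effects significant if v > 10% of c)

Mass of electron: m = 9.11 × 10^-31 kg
Yes, relativistic corrections are needed.

Using the non-relativistic de Broglie formula λ = h/(mv):

v = 27.7% × c = 8.304 × 10^7 m/s

λ = h/(mv)
λ = (6.626 × 10^-34 J·s) / (9.11 × 10^-31 kg × 8.304 × 10^7 m/s)
λ = 8.76 × 10^-12 m

Since v = 27.7% of c > 10% of c, relativistic corrections ARE significant and the actual wavelength would differ from this non-relativistic estimate.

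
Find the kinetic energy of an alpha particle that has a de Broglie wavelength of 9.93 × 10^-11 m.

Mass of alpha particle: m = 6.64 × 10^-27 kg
3.35 × 10^-21 J (or 0.0209 eV)

From λ = h/√(2mKE), we solve for KE:

λ² = h²/(2mKE)
KE = h²/(2mλ²)
KE = (6.626 × 10^-34 J·s)² / (2 × 6.64 × 10^-27 kg × (9.93 × 10^-11 m)²)
KE = 3.35 × 10^-21 J
KE = 0.0209 eV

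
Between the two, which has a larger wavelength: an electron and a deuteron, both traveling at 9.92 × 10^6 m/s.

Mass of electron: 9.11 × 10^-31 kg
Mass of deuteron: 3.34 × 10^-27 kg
The electron has the longer wavelength.

Using λ = h/(mv), since both particles have the same velocity, the wavelength depends only on mass.

For electron: λ₁ = h/(m₁v) = 7.33 × 10^-11 m
For deuteron: λ₂ = h/(m₂v) = 2.00 × 10^-14 m

Since λ ∝ 1/m at constant velocity, the lighter particle has the longer wavelength.

The electron has the longer de Broglie wavelength.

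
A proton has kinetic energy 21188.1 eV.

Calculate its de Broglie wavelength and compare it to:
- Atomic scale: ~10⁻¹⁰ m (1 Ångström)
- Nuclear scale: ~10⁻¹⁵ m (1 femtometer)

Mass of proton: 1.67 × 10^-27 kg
λ = 1.97 × 10^-13 m, which is between nuclear and atomic scales.

Using λ = h/√(2mKE):

KE = 21188.1 eV = 3.395 × 10^-15 J

λ = h/√(2mKE)
λ = (6.626 × 10^-34 J·s) / √(2 × 1.67 × 10^-27 kg × 3.395 × 10^-15 J)
λ = 1.97 × 10^-13 m

Comparison:
- Atomic scale (10⁻¹⁰ m): λ is 0.002× this size
- Nuclear scale (10⁻¹⁵ m): λ is 2e+02× this size

The wavelength is between nuclear and atomic scales.

This wavelength is appropriate for probing atomic structure but too large for nuclear physics experiments.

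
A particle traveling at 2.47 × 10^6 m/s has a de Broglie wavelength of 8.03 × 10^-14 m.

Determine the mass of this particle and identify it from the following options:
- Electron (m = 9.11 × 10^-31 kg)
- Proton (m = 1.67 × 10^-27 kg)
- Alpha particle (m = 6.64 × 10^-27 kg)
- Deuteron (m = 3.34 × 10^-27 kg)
The particle is a deuteron.

From λ = h/(mv), solve for mass:

m = h/(λv)
m = (6.626 × 10^-34 J·s) / (8.03 × 10^-14 m × 2.47 × 10^6 m/s)
m = 3.34 × 10^-27 kg

Comparing with the listed masses, this is closest to a deuteron.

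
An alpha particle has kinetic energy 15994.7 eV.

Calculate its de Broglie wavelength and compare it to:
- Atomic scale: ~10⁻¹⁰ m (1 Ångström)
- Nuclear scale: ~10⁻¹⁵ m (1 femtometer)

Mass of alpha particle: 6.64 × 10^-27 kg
λ = 1.14 × 10^-13 m, which is between nuclear and atomic scales.

Using λ = h/√(2mKE):

KE = 15994.7 eV = 2.563 × 10^-15 J

λ = h/√(2mKE)
λ = (6.626 × 10^-34 J·s) / √(2 × 6.64 × 10^-27 kg × 2.563 × 10^-15 J)
λ = 1.14 × 10^-13 m

Comparison:
- Atomic scale (10⁻¹⁰ m): λ is 0.0011× this size
- Nuclear scale (10⁻¹⁵ m): λ is 1.1e+02× this size

The wavelength is between nuclear and atomic scales.

This wavelength is appropriate for probing atomic structure but too large for nuclear physics experiments.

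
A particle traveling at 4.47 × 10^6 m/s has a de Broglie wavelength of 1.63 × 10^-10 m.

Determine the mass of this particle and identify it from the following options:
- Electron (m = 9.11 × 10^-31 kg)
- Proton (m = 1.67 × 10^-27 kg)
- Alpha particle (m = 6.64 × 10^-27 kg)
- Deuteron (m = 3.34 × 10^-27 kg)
The particle is an electron.

From λ = h/(mv), solve for mass:

m = h/(λv)
m = (6.626 × 10^-34 J·s) / (1.63 × 10^-10 m × 4.47 × 10^6 m/s)
m = 9.09 × 10^-31 kg

Comparing with the listed masses, this is closest to an electron.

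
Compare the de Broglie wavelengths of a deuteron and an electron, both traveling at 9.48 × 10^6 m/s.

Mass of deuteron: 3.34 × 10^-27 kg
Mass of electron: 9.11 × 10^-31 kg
The electron has the longer wavelength.

Using λ = h/(mv), since both particles have the same velocity, the wavelength depends only on mass.

For deuteron: λ₁ = h/(m₁v) = 2.09 × 10^-14 m
For electron: λ₂ = h/(m₂v) = 7.67 × 10^-11 m

Since λ ∝ 1/m at constant velocity, the lighter particle has the longer wavelength.

The electron has the longer de Broglie wavelength.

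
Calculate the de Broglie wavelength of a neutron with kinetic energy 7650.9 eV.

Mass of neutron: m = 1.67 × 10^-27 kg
3.27 × 10^-13 m

Using λ = h/√(2mKE):

First convert KE to Joules: KE = 7650.9 eV = 1.226 × 10^-15 J

λ = h/√(2mKE)
λ = (6.626 × 10^-34 J·s) / √(2 × 1.67 × 10^-27 kg × 1.226 × 10^-15 J)
λ = 3.27 × 10^-13 m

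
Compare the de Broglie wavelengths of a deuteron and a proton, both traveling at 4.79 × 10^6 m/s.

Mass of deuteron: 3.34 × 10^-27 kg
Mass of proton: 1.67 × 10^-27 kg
The proton has the longer wavelength.

Using λ = h/(mv), since both particles have the same velocity, the wavelength depends only on mass.

For deuteron: λ₁ = h/(m₁v) = 4.14 × 10^-14 m
For proton: λ₂ = h/(m₂v) = 8.28 × 10^-14 m

Since λ ∝ 1/m at constant velocity, the lighter particle has the longer wavelength.

The proton has the longer de Broglie wavelength.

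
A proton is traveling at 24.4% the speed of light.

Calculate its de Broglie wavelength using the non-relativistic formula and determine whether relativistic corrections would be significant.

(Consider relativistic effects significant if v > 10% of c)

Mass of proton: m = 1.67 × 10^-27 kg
Yes, relativistic corrections are needed.

Using the non-relativistic de Broglie formula λ = h/(mv):

v = 24.4% × c = 7.315 × 10^7 m/s

λ = h/(mv)
λ = (6.626 × 10^-34 J·s) / (1.67 × 10^-27 kg × 7.315 × 10^7 m/s)
λ = 5.42 × 10^-15 m

Since v = 24.4% of c > 10% of c, relativistic corrections ARE significant and the actual wavelength would differ from this non-relativistic estimate.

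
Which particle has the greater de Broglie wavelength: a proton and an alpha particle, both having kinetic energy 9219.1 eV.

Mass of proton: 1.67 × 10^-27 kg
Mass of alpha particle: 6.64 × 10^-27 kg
The proton has the longer wavelength.

Using λ = h/√(2mKE):

For proton: λ₁ = h/√(2m₁KE) = 2.98 × 10^-13 m
For alpha particle: λ₂ = h/√(2m₂KE) = 1.50 × 10^-13 m

Since λ ∝ 1/√m at constant kinetic energy, the lighter particle has the longer wavelength.

The proton has the longer de Broglie wavelength.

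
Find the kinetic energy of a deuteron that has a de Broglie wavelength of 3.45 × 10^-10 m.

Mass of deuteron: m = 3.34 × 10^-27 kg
5.52 × 10^-22 J (or 3.45 × 10^-3 eV)

From λ = h/√(2mKE), we solve for KE:

λ² = h²/(2mKE)
KE = h²/(2mλ²)
KE = (6.626 × 10^-34 J·s)² / (2 × 3.34 × 10^-27 kg × (3.45 × 10^-10 m)²)
KE = 5.52 × 10^-22 J
KE = 3.45 × 10^-3 eV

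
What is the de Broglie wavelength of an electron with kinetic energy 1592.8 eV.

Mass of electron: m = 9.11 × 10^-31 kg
3.07 × 10^-11 m

Using λ = h/√(2mKE):

First convert KE to Joules: KE = 1592.8 eV = 2.552 × 10^-16 J

λ = h/√(2mKE)
λ = (6.626 × 10^-34 J·s) / √(2 × 9.11 × 10^-31 kg × 2.552 × 10^-16 J)
λ = 3.07 × 10^-11 m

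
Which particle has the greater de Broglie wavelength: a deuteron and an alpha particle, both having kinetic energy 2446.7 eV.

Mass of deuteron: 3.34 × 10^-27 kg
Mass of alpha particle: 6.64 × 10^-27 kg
The deuteron has the longer wavelength.

Using λ = h/√(2mKE):

For deuteron: λ₁ = h/√(2m₁KE) = 4.09 × 10^-13 m
For alpha particle: λ₂ = h/√(2m₂KE) = 2.90 × 10^-13 m

Since λ ∝ 1/√m at constant kinetic energy, the lighter particle has the longer wavelength.

The deuteron has the longer de Broglie wavelength.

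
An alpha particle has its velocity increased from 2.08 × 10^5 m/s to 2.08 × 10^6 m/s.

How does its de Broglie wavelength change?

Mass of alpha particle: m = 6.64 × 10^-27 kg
The wavelength decreases by a factor of 10.

Using λ = h/(mv):

Initial wavelength: λ₁ = h/(mv₁) = 4.80 × 10^-13 m
Final wavelength: λ₂ = h/(mv₂) = 4.80 × 10^-14 m

Since λ ∝ 1/v, when velocity increases by a factor of 10, the wavelength decreases by a factor of 10.

λ₂/λ₁ = v₁/v₂ = 1/10

The wavelength decreases by a factor of 10.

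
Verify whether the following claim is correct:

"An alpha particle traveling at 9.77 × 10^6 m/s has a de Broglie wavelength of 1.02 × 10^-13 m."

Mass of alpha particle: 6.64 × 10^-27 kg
False

The claim is incorrect.

Using λ = h/(mv):
λ = (6.626 × 10^-34 J·s) / (6.64 × 10^-27 kg × 9.77 × 10^6 m/s)
λ = 1.02 × 10^-14 m

The actual wavelength differs from the claimed 1.02 × 10^-13 m.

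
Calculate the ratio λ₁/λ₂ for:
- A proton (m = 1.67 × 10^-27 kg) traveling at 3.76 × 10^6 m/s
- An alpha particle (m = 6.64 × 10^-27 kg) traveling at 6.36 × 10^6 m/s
λ₁/λ₂ = 6.73

Using λ = h/(mv):

λ₁ = h/(m₁v₁) = 1.06 × 10^-13 m
λ₂ = h/(m₂v₂) = 1.57 × 10^-14 m

Ratio λ₁/λ₂ = (m₂v₂)/(m₁v₁)
         = (6.64 × 10^-27 kg × 6.36 × 10^6 m/s) / (1.67 × 10^-27 kg × 3.76 × 10^6 m/s)
         = 6.73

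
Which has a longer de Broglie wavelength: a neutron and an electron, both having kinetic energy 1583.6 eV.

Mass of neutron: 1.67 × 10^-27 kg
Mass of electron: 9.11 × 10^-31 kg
The electron has the longer wavelength.

Using λ = h/√(2mKE):

For neutron: λ₁ = h/√(2m₁KE) = 7.20 × 10^-13 m
For electron: λ₂ = h/√(2m₂KE) = 3.08 × 10^-11 m

Since λ ∝ 1/√m at constant kinetic energy, the lighter particle has the longer wavelength.

The electron has the longer de Broglie wavelength.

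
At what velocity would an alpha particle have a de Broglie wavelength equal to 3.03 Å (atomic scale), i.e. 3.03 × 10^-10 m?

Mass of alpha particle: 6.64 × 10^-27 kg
3.29 × 10^2 m/s

From λ = h/(mv), solve for v:

v = h/(mλ)
v = (6.626 × 10^-34 J·s) / (6.64 × 10^-27 kg × 3.03 × 10^-10 m)
v = 3.29 × 10^2 m/s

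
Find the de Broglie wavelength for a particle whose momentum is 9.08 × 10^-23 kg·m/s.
7.30 × 10^-12 m

Using the de Broglie relation λ = h/p:

λ = h/p
λ = (6.626 × 10^-34 J·s) / (9.08 × 10^-23 kg·m/s)
λ = 7.30 × 10^-12 m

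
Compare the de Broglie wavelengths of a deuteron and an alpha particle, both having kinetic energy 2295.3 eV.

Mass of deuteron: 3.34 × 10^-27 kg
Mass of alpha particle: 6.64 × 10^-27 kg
The deuteron has the longer wavelength.

Using λ = h/√(2mKE):

For deuteron: λ₁ = h/√(2m₁KE) = 4.23 × 10^-13 m
For alpha particle: λ₂ = h/√(2m₂KE) = 3.00 × 10^-13 m

Since λ ∝ 1/√m at constant kinetic energy, the lighter particle has the longer wavelength.

The deuteron has the longer de Broglie wavelength.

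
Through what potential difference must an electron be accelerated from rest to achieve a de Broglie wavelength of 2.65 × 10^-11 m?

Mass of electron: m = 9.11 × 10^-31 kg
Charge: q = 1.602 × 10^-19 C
2.14 × 10^3 V

From λ = h/√(2mqV), we solve for V:

λ² = h²/(2mqV)
V = h²/(2mqλ²)
V = (6.626 × 10^-34 J·s)² / (2 × 9.11 × 10^-31 kg × 1.602 × 10^-19 C × (2.65 × 10^-11 m)²)
V = 2.14 × 10^3 V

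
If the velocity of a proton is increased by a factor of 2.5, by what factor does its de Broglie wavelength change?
The wavelength decreases by a factor of 2.5.

From λ = h/(mv), the wavelength is inversely proportional to velocity:

λ ∝ 1/v

If v → 2.5v, then λ → λ/2.5

When velocity is increased by a factor of 2.5, the wavelength decreases by a factor of 2.5.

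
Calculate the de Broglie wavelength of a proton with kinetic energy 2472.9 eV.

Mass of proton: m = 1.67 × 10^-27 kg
5.76 × 10^-13 m

Using λ = h/√(2mKE):

First convert KE to Joules: KE = 2472.9 eV = 3.962 × 10^-16 J

λ = h/√(2mKE)
λ = (6.626 × 10^-34 J·s) / √(2 × 1.67 × 10^-27 kg × 3.962 × 10^-16 J)
λ = 5.76 × 10^-13 m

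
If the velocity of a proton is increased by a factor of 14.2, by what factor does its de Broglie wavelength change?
The wavelength decreases by a factor of 14.2.

From λ = h/(mv), the wavelength is inversely proportional to velocity:

λ ∝ 1/v

If v → 14.2v, then λ → λ/14.2

When velocity is increased by a factor of 14.2, the wavelength decreases by a factor of 14.2.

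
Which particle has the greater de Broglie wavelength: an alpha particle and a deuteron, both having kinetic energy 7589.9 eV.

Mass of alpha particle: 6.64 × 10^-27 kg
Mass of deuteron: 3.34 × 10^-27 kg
The deuteron has the longer wavelength.

Using λ = h/√(2mKE):

For alpha particle: λ₁ = h/√(2m₁KE) = 1.65 × 10^-13 m
For deuteron: λ₂ = h/√(2m₂KE) = 2.32 × 10^-13 m

Since λ ∝ 1/√m at constant kinetic energy, the lighter particle has the longer wavelength.

The deuteron has the longer de Broglie wavelength.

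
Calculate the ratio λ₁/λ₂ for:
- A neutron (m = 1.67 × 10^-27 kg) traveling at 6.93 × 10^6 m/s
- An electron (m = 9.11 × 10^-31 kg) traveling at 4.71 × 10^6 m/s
λ₁/λ₂ = 3.71 × 10^-4

Using λ = h/(mv):

λ₁ = h/(m₁v₁) = 5.73 × 10^-14 m
λ₂ = h/(m₂v₂) = 1.54 × 10^-10 m

Ratio λ₁/λ₂ = (m₂v₂)/(m₁v₁)
         = (9.11 × 10^-31 kg × 4.71 × 10^6 m/s) / (1.67 × 10^-27 kg × 6.93 × 10^6 m/s)
         = 3.71 × 10^-4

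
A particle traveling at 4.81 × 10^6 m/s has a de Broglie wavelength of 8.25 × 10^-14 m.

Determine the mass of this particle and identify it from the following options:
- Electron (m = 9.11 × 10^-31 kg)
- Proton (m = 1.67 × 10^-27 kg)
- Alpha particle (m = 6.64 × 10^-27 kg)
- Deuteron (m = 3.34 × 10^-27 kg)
The particle is a proton.

From λ = h/(mv), solve for mass:

m = h/(λv)
m = (6.626 × 10^-34 J·s) / (8.25 × 10^-14 m × 4.81 × 10^6 m/s)
m = 1.67 × 10^-27 kg

Comparing with the listed masses, this is closest to a proton.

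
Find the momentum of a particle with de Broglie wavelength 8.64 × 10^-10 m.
7.67 × 10^-25 kg·m/s

From the de Broglie relation λ = h/p, we solve for p:

p = h/λ
p = (6.626 × 10^-34 J·s) / (8.64 × 10^-10 m)
p = 7.67 × 10^-25 kg·m/s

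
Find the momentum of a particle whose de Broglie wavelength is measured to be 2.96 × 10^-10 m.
2.24 × 10^-24 kg·m/s

From the de Broglie relation λ = h/p, we solve for p:

p = h/λ
p = (6.626 × 10^-34 J·s) / (2.96 × 10^-10 m)
p = 2.24 × 10^-24 kg·m/s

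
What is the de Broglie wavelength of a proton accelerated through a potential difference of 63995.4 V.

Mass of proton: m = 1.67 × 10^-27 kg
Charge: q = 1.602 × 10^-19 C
1.13 × 10^-13 m

When a particle is accelerated through voltage V, it gains kinetic energy KE = qV.

The de Broglie wavelength is then λ = h/√(2mqV):

λ = h/√(2mqV)
λ = (6.626 × 10^-34 J·s) / √(2 × 1.67 × 10^-27 kg × 1.602 × 10^-19 C × 63995.4 V)
λ = 1.13 × 10^-13 m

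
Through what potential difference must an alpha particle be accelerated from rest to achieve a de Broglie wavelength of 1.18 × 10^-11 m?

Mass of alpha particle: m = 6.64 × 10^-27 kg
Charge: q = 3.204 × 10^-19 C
7.41 × 10^-1 V

From λ = h/√(2mqV), we solve for V:

λ² = h²/(2mqV)
V = h²/(2mqλ²)
V = (6.626 × 10^-34 J·s)² / (2 × 6.64 × 10^-27 kg × 3.204 × 10^-19 C × (1.18 × 10^-11 m)²)
V = 7.41 × 10^-1 V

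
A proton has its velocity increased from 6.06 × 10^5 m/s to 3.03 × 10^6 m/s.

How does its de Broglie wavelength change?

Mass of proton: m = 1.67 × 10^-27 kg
The wavelength decreases by a factor of 5.

Using λ = h/(mv):

Initial wavelength: λ₁ = h/(mv₁) = 6.55 × 10^-13 m
Final wavelength: λ₂ = h/(mv₂) = 1.31 × 10^-13 m

Since λ ∝ 1/v, when velocity increases by a factor of 5, the wavelength decreases by a factor of 5.

λ₂/λ₁ = v₁/v₂ = 1/5

The wavelength decreases by a factor of 5.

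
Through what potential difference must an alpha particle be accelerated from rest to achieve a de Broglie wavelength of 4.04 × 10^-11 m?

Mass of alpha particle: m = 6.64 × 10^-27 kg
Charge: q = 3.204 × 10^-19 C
6.32 × 10^-2 V

From λ = h/√(2mqV), we solve for V:

λ² = h²/(2mqV)
V = h²/(2mqλ²)
V = (6.626 × 10^-34 J·s)² / (2 × 6.64 × 10^-27 kg × 3.204 × 10^-19 C × (4.04 × 10^-11 m)²)
V = 6.32 × 10^-2 V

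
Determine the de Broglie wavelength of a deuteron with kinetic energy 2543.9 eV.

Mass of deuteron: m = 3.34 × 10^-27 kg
4.02 × 10^-13 m

Using λ = h/√(2mKE):

First convert KE to Joules: KE = 2543.9 eV = 4.076 × 10^-16 J

λ = h/√(2mKE)
λ = (6.626 × 10^-34 J·s) / √(2 × 3.34 × 10^-27 kg × 4.076 × 10^-16 J)
λ = 4.02 × 10^-13 m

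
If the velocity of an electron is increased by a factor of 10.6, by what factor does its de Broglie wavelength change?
The wavelength decreases by a factor of 10.6.

From λ = h/(mv), the wavelength is inversely proportional to velocity:

λ ∝ 1/v

If v → 10.6v, then λ → λ/10.6

When velocity is increased by a factor of 10.6, the wavelength decreases by a factor of 10.6.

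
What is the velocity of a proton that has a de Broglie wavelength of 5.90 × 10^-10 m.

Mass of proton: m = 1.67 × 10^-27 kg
6.72 × 10^2 m/s

From the de Broglie relation λ = h/(mv), we solve for v:

v = h/(mλ)
v = (6.626 × 10^-34 J·s) / (1.67 × 10^-27 kg × 5.90 × 10^-10 m)
v = 6.72 × 10^2 m/s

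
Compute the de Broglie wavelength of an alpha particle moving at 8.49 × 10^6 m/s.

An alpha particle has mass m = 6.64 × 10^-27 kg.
1.18 × 10^-14 m

Using the de Broglie relation λ = h/(mv):

λ = h/(mv)
λ = (6.626 × 10^-34 J·s) / (6.64 × 10^-27 kg × 8.49 × 10^6 m/s)
λ = 1.18 × 10^-14 m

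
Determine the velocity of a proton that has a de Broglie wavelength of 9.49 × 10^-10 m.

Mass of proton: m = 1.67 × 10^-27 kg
4.18 × 10^2 m/s

From the de Broglie relation λ = h/(mv), we solve for v:

v = h/(mλ)
v = (6.626 × 10^-34 J·s) / (1.67 × 10^-27 kg × 9.49 × 10^-10 m)
v = 4.18 × 10^2 m/s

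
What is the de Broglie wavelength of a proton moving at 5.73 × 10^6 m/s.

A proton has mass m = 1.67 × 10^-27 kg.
6.92 × 10^-14 m

Using the de Broglie relation λ = h/(mv):

λ = h/(mv)
λ = (6.626 × 10^-34 J·s) / (1.67 × 10^-27 kg × 5.73 × 10^6 m/s)
λ = 6.92 × 10^-14 m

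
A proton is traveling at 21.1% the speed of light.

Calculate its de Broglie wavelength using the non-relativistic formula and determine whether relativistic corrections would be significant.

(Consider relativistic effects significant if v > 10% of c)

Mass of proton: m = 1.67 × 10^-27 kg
Yes, relativistic corrections are needed.

Using the non-relativistic de Broglie formula λ = h/(mv):

v = 21.1% × c = 6.326 × 10^7 m/s

λ = h/(mv)
λ = (6.626 × 10^-34 J·s) / (1.67 × 10^-27 kg × 6.326 × 10^7 m/s)
λ = 6.27 × 10^-15 m

Since v = 21.1% of c > 10% of c, relativistic corrections ARE significant and the actual wavelength would differ from this non-relativistic estimate.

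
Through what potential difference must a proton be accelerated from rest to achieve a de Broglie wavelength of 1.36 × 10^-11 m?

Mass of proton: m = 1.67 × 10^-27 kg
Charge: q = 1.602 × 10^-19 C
4.44 V

From λ = h/√(2mqV), we solve for V:

λ² = h²/(2mqV)
V = h²/(2mqλ²)
V = (6.626 × 10^-34 J·s)² / (2 × 1.67 × 10^-27 kg × 1.602 × 10^-19 C × (1.36 × 10^-11 m)²)
V = 4.44 V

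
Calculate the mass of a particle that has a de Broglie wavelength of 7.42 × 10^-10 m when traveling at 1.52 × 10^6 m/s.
5.87 × 10^-31 kg

From the de Broglie relation λ = h/(mv), we solve for m:

m = h/(λv)
m = (6.626 × 10^-34 J·s) / (7.42 × 10^-10 m × 1.52 × 10^6 m/s)
m = 5.87 × 10^-31 kg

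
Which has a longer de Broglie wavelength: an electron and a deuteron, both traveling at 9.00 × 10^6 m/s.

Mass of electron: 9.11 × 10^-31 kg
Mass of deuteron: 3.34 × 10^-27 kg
The electron has the longer wavelength.

Using λ = h/(mv), since both particles have the same velocity, the wavelength depends only on mass.

For electron: λ₁ = h/(m₁v) = 8.08 × 10^-11 m
For deuteron: λ₂ = h/(m₂v) = 2.20 × 10^-14 m

Since λ ∝ 1/m at constant velocity, the lighter particle has the longer wavelength.

The electron has the longer de Broglie wavelength.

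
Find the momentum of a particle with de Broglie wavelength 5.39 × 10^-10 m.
1.23 × 10^-24 kg·m/s

From the de Broglie relation λ = h/p, we solve for p:

p = h/λ
p = (6.626 × 10^-34 J·s) / (5.39 × 10^-10 m)
p = 1.23 × 10^-24 kg·m/s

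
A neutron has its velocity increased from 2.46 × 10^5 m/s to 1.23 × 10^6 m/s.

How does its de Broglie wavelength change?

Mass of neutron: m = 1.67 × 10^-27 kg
The wavelength decreases by a factor of 5.

Using λ = h/(mv):

Initial wavelength: λ₁ = h/(mv₁) = 1.61 × 10^-12 m
Final wavelength: λ₂ = h/(mv₂) = 3.23 × 10^-13 m

Since λ ∝ 1/v, when velocity increases by a factor of 5, the wavelength decreases by a factor of 5.

λ₂/λ₁ = v₁/v₂ = 1/5

The wavelength decreases by a factor of 5.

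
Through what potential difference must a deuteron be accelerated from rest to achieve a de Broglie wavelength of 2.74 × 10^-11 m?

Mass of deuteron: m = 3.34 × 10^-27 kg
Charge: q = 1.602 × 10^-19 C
5.46 × 10^-1 V

From λ = h/√(2mqV), we solve for V:

λ² = h²/(2mqV)
V = h²/(2mqλ²)
V = (6.626 × 10^-34 J·s)² / (2 × 3.34 × 10^-27 kg × 1.602 × 10^-19 C × (2.74 × 10^-11 m)²)
V = 5.46 × 10^-1 V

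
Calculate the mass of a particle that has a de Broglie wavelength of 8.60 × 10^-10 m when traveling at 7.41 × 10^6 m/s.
1.04 × 10^-31 kg

From the de Broglie relation λ = h/(mv), we solve for m:

m = h/(λv)
m = (6.626 × 10^-34 J·s) / (8.60 × 10^-10 m × 7.41 × 10^6 m/s)
m = 1.04 × 10^-31 kg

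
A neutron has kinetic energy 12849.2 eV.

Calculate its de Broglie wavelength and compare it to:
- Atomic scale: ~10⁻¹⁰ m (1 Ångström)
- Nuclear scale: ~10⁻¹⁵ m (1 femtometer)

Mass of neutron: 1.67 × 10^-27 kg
λ = 2.53 × 10^-13 m, which is between nuclear and atomic scales.

Using λ = h/√(2mKE):

KE = 12849.2 eV = 2.059 × 10^-15 J

λ = h/√(2mKE)
λ = (6.626 × 10^-34 J·s) / √(2 × 1.67 × 10^-27 kg × 2.059 × 10^-15 J)
λ = 2.53 × 10^-13 m

Comparison:
- Atomic scale (10⁻¹⁰ m): λ is 0.0025× this size
- Nuclear scale (10⁻¹⁵ m): λ is 2.5e+02× this size

The wavelength is between nuclear and atomic scales.

This wavelength is appropriate for probing atomic structure but too large for nuclear physics experiments.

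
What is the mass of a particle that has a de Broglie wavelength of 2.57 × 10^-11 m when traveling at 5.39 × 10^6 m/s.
4.78 × 10^-30 kg

From the de Broglie relation λ = h/(mv), we solve for m:

m = h/(λv)
m = (6.626 × 10^-34 J·s) / (2.57 × 10^-11 m × 5.39 × 10^6 m/s)
m = 4.78 × 10^-30 kg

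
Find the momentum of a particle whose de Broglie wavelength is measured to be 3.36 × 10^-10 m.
1.97 × 10^-24 kg·m/s

From the de Broglie relation λ = h/p, we solve for p:

p = h/λ
p = (6.626 × 10^-34 J·s) / (3.36 × 10^-10 m)
p = 1.97 × 10^-24 kg·m/s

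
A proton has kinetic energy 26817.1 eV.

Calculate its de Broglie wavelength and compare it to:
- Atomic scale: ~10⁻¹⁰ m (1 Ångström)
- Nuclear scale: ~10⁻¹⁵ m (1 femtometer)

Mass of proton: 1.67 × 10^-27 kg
λ = 1.75 × 10^-13 m, which is between nuclear and atomic scales.

Using λ = h/√(2mKE):

KE = 26817.1 eV = 4.297 × 10^-15 J

λ = h/√(2mKE)
λ = (6.626 × 10^-34 J·s) / √(2 × 1.67 × 10^-27 kg × 4.297 × 10^-15 J)
λ = 1.75 × 10^-13 m

Comparison:
- Atomic scale (10⁻¹⁰ m): λ is 0.0017× this size
- Nuclear scale (10⁻¹⁵ m): λ is 1.7e+02× this size

The wavelength is between nuclear and atomic scales.

This wavelength is appropriate for probing atomic structure but too large for nuclear physics experiments.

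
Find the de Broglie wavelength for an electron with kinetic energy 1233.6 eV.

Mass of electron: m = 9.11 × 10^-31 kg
3.49 × 10^-11 m

Using λ = h/√(2mKE):

First convert KE to Joules: KE = 1233.6 eV = 1.976 × 10^-16 J

λ = h/√(2mKE)
λ = (6.626 × 10^-34 J·s) / √(2 × 9.11 × 10^-31 kg × 1.976 × 10^-16 J)
λ = 3.49 × 10^-11 m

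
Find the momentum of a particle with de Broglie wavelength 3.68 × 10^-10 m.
1.80 × 10^-24 kg·m/s

From the de Broglie relation λ = h/p, we solve for p:

p = h/λ
p = (6.626 × 10^-34 J·s) / (3.68 × 10^-10 m)
p = 1.80 × 10^-24 kg·m/s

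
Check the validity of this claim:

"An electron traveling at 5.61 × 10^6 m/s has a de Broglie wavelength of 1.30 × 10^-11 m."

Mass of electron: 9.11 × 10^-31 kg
False

The claim is incorrect.

Using λ = h/(mv):
λ = (6.626 × 10^-34 J·s) / (9.11 × 10^-31 kg × 5.61 × 10^6 m/s)
λ = 1.30 × 10^-10 m

The actual wavelength differs from the claimed 1.30 × 10^-11 m.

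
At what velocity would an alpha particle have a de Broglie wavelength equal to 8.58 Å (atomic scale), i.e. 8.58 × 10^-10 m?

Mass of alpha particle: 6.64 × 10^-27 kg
1.16 × 10^2 m/s

From λ = h/(mv), solve for v:

v = h/(mλ)
v = (6.626 × 10^-34 J·s) / (6.64 × 10^-27 kg × 8.58 × 10^-10 m)
v = 1.16 × 10^2 m/s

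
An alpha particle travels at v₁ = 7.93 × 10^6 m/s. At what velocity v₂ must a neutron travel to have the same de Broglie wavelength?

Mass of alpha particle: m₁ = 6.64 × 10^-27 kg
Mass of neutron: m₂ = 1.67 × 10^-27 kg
v₂ = 3.15 × 10^7 m/s

For equal de Broglie wavelengths: λ₁ = λ₂

h/(m₁v₁) = h/(m₂v₂)
m₁v₁ = m₂v₂
v₂ = v₁ · (m₁/m₂)

v₂ = 7.93 × 10^6 m/s × (6.64 × 10^-27 kg / 1.67 × 10^-27 kg)
v₂ = 3.15 × 10^7 m/s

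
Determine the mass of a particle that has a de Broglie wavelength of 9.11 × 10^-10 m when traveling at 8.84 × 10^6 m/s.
8.23 × 10^-32 kg

From the de Broglie relation λ = h/(mv), we solve for m:

m = h/(λv)
m = (6.626 × 10^-34 J·s) / (9.11 × 10^-10 m × 8.84 × 10^6 m/s)
m = 8.23 × 10^-32 kg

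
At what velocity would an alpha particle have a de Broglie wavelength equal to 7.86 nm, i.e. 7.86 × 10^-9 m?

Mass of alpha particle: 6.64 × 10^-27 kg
1.27 × 10^1 m/s

From λ = h/(mv), solve for v:

v = h/(mλ)
v = (6.626 × 10^-34 J·s) / (6.64 × 10^-27 kg × 7.86 × 10^-9 m)
v = 1.27 × 10^1 m/s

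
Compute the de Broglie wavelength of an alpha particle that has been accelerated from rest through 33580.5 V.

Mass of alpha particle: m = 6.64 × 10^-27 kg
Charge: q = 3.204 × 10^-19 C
5.54 × 10^-14 m

When a particle is accelerated through voltage V, it gains kinetic energy KE = qV.

The de Broglie wavelength is then λ = h/√(2mqV):

λ = h/√(2mqV)
λ = (6.626 × 10^-34 J·s) / √(2 × 6.64 × 10^-27 kg × 3.204 × 10^-19 C × 33580.5 V)
λ = 5.54 × 10^-14 m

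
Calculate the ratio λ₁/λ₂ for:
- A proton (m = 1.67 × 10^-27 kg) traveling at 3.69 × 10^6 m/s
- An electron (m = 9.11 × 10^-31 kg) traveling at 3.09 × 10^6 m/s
λ₁/λ₂ = 4.57 × 10^-4

Using λ = h/(mv):

λ₁ = h/(m₁v₁) = 1.08 × 10^-13 m
λ₂ = h/(m₂v₂) = 2.35 × 10^-10 m

Ratio λ₁/λ₂ = (m₂v₂)/(m₁v₁)
         = (9.11 × 10^-31 kg × 3.09 × 10^6 m/s) / (1.67 × 10^-27 kg × 3.69 × 10^6 m/s)
         = 4.57 × 10^-4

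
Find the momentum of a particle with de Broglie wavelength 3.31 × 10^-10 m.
2.00 × 10^-24 kg·m/s

From the de Broglie relation λ = h/p, we solve for p:

p = h/λ
p = (6.626 × 10^-34 J·s) / (3.31 × 10^-10 m)
p = 2.00 × 10^-24 kg·m/s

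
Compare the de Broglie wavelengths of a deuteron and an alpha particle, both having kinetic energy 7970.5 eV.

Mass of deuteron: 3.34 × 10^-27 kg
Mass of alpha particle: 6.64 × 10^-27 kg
The deuteron has the longer wavelength.

Using λ = h/√(2mKE):

For deuteron: λ₁ = h/√(2m₁KE) = 2.27 × 10^-13 m
For alpha particle: λ₂ = h/√(2m₂KE) = 1.61 × 10^-13 m

Since λ ∝ 1/√m at constant kinetic energy, the lighter particle has the longer wavelength.

The deuteron has the longer de Broglie wavelength.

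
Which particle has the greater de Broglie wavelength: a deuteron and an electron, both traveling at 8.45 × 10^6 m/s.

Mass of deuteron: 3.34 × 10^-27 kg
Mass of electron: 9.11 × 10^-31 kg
The electron has the longer wavelength.

Using λ = h/(mv), since both particles have the same velocity, the wavelength depends only on mass.

For deuteron: λ₁ = h/(m₁v) = 2.35 × 10^-14 m
For electron: λ₂ = h/(m₂v) = 8.61 × 10^-11 m

Since λ ∝ 1/m at constant velocity, the lighter particle has the longer wavelength.

The electron has the longer de Broglie wavelength.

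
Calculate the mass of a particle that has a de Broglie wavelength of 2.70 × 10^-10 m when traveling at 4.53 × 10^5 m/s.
5.42 × 10^-30 kg

From the de Broglie relation λ = h/(mv), we solve for m:

m = h/(λv)
m = (6.626 × 10^-34 J·s) / (2.70 × 10^-10 m × 4.53 × 10^5 m/s)
m = 5.42 × 10^-30 kg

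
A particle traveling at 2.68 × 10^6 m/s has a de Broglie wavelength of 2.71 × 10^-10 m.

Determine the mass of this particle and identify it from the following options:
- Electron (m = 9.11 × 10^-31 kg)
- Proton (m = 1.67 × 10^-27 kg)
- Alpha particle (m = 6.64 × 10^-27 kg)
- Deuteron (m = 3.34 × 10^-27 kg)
The particle is an electron.

From λ = h/(mv), solve for mass:

m = h/(λv)
m = (6.626 × 10^-34 J·s) / (2.71 × 10^-10 m × 2.68 × 10^6 m/s)
m = 9.12 × 10^-31 kg

Comparing with the listed masses, this is closest to an electron.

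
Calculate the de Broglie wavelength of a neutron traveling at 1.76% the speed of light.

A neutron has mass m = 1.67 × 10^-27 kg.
7.52 × 10^-14 m

Using the de Broglie relation λ = h/(mv):

v = 1.76% × c = 5.276 × 10^6 m/s

λ = h/(mv)
λ = (6.626 × 10^-34 J·s) / (1.67 × 10^-27 kg × 5.276 × 10^6 m/s)
λ = 7.52 × 10^-14 m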